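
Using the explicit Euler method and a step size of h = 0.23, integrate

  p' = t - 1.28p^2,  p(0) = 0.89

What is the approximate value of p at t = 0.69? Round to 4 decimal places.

Euler: p_{n+1} = p_n + h·f(t_n, p_n).
t=0.000000, p=0.890000: f=-1.013888 → p ← 0.890000 + 0.23·(-1.013888) = 0.656806
t=0.230000, p=0.656806: f=-0.322184 → p ← 0.656806 + 0.23·(-0.322184) = 0.582703
t=0.460000, p=0.582703: f=0.025385 → p ← 0.582703 + 0.23·0.025385 = 0.588542
p(0.69) ≈ 0.5885

0.5885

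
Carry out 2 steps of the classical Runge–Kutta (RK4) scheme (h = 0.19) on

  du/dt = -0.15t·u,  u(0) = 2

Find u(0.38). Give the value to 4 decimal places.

RK4: k1 = f(t_n, u_n); k2 = f(t_n + h/2, u_n + (h/2)·k1); k3 = f(t_n + h/2, u_n + (h/2)·k2); k4 = f(t_n + h, u_n + h·k3); u_{n+1} = u_n + (h/6)·(k1 + 2k2 + 2k3 + k4).
t=0.000000, u=2.000000:
  k1 = f(0.000000, 2.000000) = 0.000000
  k2 = f(0.095000, 2.000000) = -0.028500
  k3 = f(0.095000, 1.997292) = -0.028461
  k4 = f(0.190000, 1.994592) = -0.056846
  u ← 2.000000 + (0.19/6)·(k1 + 2k2 + 2k3 + k4) = 1.994592
t=0.190000, u=1.994592:
  k1 = f(0.190000, 1.994592) = -0.056846
  k2 = f(0.285000, 1.989192) = -0.085038
  k3 = f(0.285000, 1.986514) = -0.084923
  k4 = f(0.380000, 1.978457) = -0.112772
  u ← 1.994592 + (0.19/6)·(k1 + 2k2 + 2k3 + k4) = 1.978457
u(0.38) ≈ 1.9785

1.9785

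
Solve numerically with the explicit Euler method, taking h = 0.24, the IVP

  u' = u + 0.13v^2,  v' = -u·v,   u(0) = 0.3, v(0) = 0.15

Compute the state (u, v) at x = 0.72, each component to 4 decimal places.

0.5743, 0.1127

Euler on (u,v): u_{n+1} = u_n + h·u', v_{n+1} = v_n + h·v'.
0.000000: (0.300000, 0.150000); f=(0.302925, -0.045000) → (0.372702, 0.139200)
0.240000: (0.372702, 0.139200); f=(0.375221, -0.051880) → (0.462755, 0.126749)
0.480000: (0.462755, 0.126749); f=(0.464844, -0.058654) → (0.574317, 0.112672)
(u(0.72), v(0.72)) ≈ (0.5743, 0.1127)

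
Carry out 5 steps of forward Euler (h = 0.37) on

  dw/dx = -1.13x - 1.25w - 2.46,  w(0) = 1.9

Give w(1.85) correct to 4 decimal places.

-2.7761

Euler: w_{n+1} = w_n + h·f(x_n, w_n).
x=0.000000, w=1.900000: f=-4.835000 → w ← 1.900000 + 0.37·(-4.835000) = 0.111050
x=0.370000, w=0.111050: f=-3.016912 → w ← 0.111050 + 0.37·(-3.016912) = -1.005208
x=0.740000, w=-1.005208: f=-2.039690 → w ← -1.005208 + 0.37·(-2.039690) = -1.759893
x=1.110000, w=-1.759893: f=-1.514434 → w ← -1.759893 + 0.37·(-1.514434) = -2.320234
x=1.480000, w=-2.320234: f=-1.232108 → w ← -2.320234 + 0.37·(-1.232108) = -2.776114
w(1.85) ≈ -2.7761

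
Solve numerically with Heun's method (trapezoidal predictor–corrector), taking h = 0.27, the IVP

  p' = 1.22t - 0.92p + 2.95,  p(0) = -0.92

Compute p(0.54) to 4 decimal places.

Heun: k1 = f(t_n, p_n); k2 = f(t_n + h, p_n + h·k1); p_{n+1} = p_n + (h/2)·(k1 + k2).
t=0.000000, p=-0.920000:
  k1 = f(0.000000, -0.920000) = 3.796400
  k2 = f(0.270000, 0.105028) = 3.182774
  p ← -0.920000 + (0.27/2)·(3.796400 + 3.182774) = 0.022189
t=0.270000, p=0.022189:
  k1 = f(0.270000, 0.022189) = 3.258987
  k2 = f(0.540000, 0.902115) = 2.778854
  p ← 0.022189 + (0.27/2)·(3.258987 + 2.778854) = 0.837297
p(0.54) ≈ 0.8373

0.8373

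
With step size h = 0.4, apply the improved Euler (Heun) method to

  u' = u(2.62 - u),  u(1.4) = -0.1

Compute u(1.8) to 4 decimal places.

-0.2725

Heun: k1 = f(t_n, u_n); k2 = f(t_n + h, u_n + h·k1); u_{n+1} = u_n + (h/2)·(k1 + k2).
t=1.400000, u=-0.100000:
  k1 = f(1.400000, -0.100000) = -0.272000
  k2 = f(1.800000, -0.208800) = -0.590653
  u ← -0.100000 + (0.4/2)·(-0.272000 + (-0.590653)) = -0.272531
u(1.8) ≈ -0.2725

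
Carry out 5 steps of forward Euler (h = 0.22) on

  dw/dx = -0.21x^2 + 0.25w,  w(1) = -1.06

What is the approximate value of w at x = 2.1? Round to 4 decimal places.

-1.9276

Euler: w_{n+1} = w_n + h·f(x_n, w_n).
x=1.000000, w=-1.060000: f=-0.475000 → w ← -1.060000 + 0.22·(-0.475000) = -1.164500
x=1.220000, w=-1.164500: f=-0.603689 → w ← -1.164500 + 0.22·(-0.603689) = -1.297312
x=1.440000, w=-1.297312: f=-0.759784 → w ← -1.297312 + 0.22·(-0.759784) = -1.464464
x=1.660000, w=-1.464464: f=-0.944792 → w ← -1.464464 + 0.22·(-0.944792) = -1.672318
x=1.880000, w=-1.672318: f=-1.160304 → w ← -1.672318 + 0.22·(-1.160304) = -1.927585
w(2.1) ≈ -1.9276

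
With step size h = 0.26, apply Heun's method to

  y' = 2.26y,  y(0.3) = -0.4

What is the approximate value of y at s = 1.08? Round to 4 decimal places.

Heun: k1 = f(s_n, y_n); k2 = f(s_n + h, y_n + h·k1); y_{n+1} = y_n + (h/2)·(k1 + k2).
s=0.300000, y=-0.400000:
  k1 = f(0.300000, -0.400000) = -0.904000
  k2 = f(0.560000, -0.635040) = -1.435190
  y ← -0.400000 + (0.26/2)·(-0.904000 + (-1.435190)) = -0.704095
s=0.560000, y=-0.704095:
  k1 = f(0.560000, -0.704095) = -1.591254
  k2 = f(0.820000, -1.117821) = -2.526275
  y ← -0.704095 + (0.26/2)·(-1.591254 + (-2.526275)) = -1.239374
s=0.820000, y=-1.239374:
  k1 = f(0.820000, -1.239374) = -2.800984
  k2 = f(1.080000, -1.967629) = -4.446843
  y ← -1.239374 + (0.26/2)·(-2.800984 + (-4.446843)) = -2.181591
y(1.08) ≈ -2.1816

-2.1816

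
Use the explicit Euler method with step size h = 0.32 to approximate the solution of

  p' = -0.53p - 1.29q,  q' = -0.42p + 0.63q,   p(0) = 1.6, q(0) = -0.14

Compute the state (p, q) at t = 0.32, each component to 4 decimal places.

Euler on (p,q): p_{n+1} = p_n + h·p', q_{n+1} = q_n + h·q'.
0.000000: (1.600000, -0.140000); f=(-0.667400, -0.760200) → (1.386432, -0.383264)
(p(0.32), q(0.32)) ≈ (1.3864, -0.3833)

1.3864, -0.3833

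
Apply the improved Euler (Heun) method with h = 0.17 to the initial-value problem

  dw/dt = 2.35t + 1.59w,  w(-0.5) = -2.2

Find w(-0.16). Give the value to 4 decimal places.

-4.1248

Heun: k1 = f(t_n, w_n); k2 = f(t_n + h, w_n + h·k1); w_{n+1} = w_n + (h/2)·(k1 + k2).
t=-0.500000, w=-2.200000:
  k1 = f(-0.500000, -2.200000) = -4.673000
  k2 = f(-0.330000, -2.994410) = -5.536612
  w ← -2.200000 + (0.17/2)·(-4.673000 + (-5.536612)) = -3.067817
t=-0.330000, w=-3.067817:
  k1 = f(-0.330000, -3.067817) = -5.653329
  k2 = f(-0.160000, -4.028883) = -6.781924
  w ← -3.067817 + (0.17/2)·(-5.653329 + (-6.781924)) = -4.124814
w(-0.16) ≈ -4.1248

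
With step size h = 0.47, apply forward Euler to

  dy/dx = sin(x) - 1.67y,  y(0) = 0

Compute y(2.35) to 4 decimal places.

Euler: y_{n+1} = y_n + h·f(x_n, y_n).
x=0.000000, y=0.000000: f=0.000000 → y ← 0.000000 + 0.47·0.000000 = 0.000000
x=0.470000, y=0.000000: f=0.452886 → y ← 0.000000 + 0.47·0.452886 = 0.212857
x=0.940000, y=0.212857: f=0.452088 → y ← 0.212857 + 0.47·0.452088 = 0.425338
x=1.410000, y=0.425338: f=0.276786 → y ← 0.425338 + 0.47·0.276786 = 0.555427
x=1.880000, y=0.555427: f=0.025013 → y ← 0.555427 + 0.47·0.025013 = 0.567183
y(2.35) ≈ 0.5672

0.5672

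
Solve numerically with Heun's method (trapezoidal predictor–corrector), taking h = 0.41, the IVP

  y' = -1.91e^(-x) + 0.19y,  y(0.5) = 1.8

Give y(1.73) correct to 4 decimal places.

1.3113

Heun: k1 = f(x_n, y_n); k2 = f(x_n + h, y_n + h·k1); y_{n+1} = y_n + (h/2)·(k1 + k2).
x=0.500000, y=1.800000:
  k1 = f(0.500000, 1.800000) = -0.816474
  k2 = f(0.910000, 1.465246) = -0.490425
  y ← 1.800000 + (0.41/2)·(-0.816474 + (-0.490425)) = 1.532086
x=0.910000, y=1.532086:
  k1 = f(0.910000, 1.532086) = -0.477725
  k2 = f(1.320000, 1.336219) = -0.256347
  y ← 1.532086 + (0.41/2)·(-0.477725 + (-0.256347)) = 1.381601
x=1.320000, y=1.381601:
  k1 = f(1.320000, 1.381601) = -0.247724
  k2 = f(1.730000, 1.280034) = -0.095407
  y ← 1.381601 + (0.41/2)·(-0.247724 + (-0.095407)) = 1.311259
y(1.73) ≈ 1.3113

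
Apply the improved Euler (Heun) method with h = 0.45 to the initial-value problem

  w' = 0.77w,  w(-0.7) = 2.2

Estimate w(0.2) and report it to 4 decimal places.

4.3523

Heun: k1 = f(x_n, w_n); k2 = f(x_n + h, w_n + h·k1); w_{n+1} = w_n + (h/2)·(k1 + k2).
x=-0.700000, w=2.200000:
  k1 = f(-0.700000, 2.200000) = 1.694000
  k2 = f(-0.250000, 2.962300) = 2.280971
  w ← 2.200000 + (0.45/2)·(1.694000 + 2.280971) = 3.094368
x=-0.250000, w=3.094368:
  k1 = f(-0.250000, 3.094368) = 2.382664
  k2 = f(0.200000, 4.166567) = 3.208257
  w ← 3.094368 + (0.45/2)·(2.382664 + 3.208257) = 4.352326
w(0.2) ≈ 4.3523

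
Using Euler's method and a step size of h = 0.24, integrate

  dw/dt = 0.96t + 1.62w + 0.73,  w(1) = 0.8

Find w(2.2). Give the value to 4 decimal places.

9.2928

Euler: w_{n+1} = w_n + h·f(t_n, w_n).
t=1.000000, w=0.800000: f=2.986000 → w ← 0.800000 + 0.24·2.986000 = 1.516640
t=1.240000, w=1.516640: f=4.377357 → w ← 1.516640 + 0.24·4.377357 = 2.567206
t=1.480000, w=2.567206: f=6.309673 → w ← 2.567206 + 0.24·6.309673 = 4.081527
t=1.720000, w=4.081527: f=8.993274 → w ← 4.081527 + 0.24·8.993274 = 6.239913
t=1.960000, w=6.239913: f=12.720259 → w ← 6.239913 + 0.24·12.720259 = 9.292775
w(2.2) ≈ 9.2928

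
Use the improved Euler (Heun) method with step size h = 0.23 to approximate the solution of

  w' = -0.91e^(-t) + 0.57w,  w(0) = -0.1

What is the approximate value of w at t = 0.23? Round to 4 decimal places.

Heun: k1 = f(t_n, w_n); k2 = f(t_n + h, w_n + h·k1); w_{n+1} = w_n + (h/2)·(k1 + k2).
t=0.000000, w=-0.100000:
  k1 = f(0.000000, -0.100000) = -0.967000
  k2 = f(0.230000, -0.322410) = -0.906799
  w ← -0.100000 + (0.23/2)·(-0.967000 + (-0.906799)) = -0.315487
w(0.23) ≈ -0.3155

-0.3155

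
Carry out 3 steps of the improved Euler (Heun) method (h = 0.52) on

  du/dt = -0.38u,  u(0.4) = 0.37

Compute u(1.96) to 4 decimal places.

0.2054

Heun: k1 = f(t_n, u_n); k2 = f(t_n + h, u_n + h·k1); u_{n+1} = u_n + (h/2)·(k1 + k2).
t=0.400000, u=0.370000:
  k1 = f(0.400000, 0.370000) = -0.140600
  k2 = f(0.920000, 0.296888) = -0.112817
  u ← 0.370000 + (0.52/2)·(-0.140600 + (-0.112817)) = 0.304111
t=0.920000, u=0.304111:
  k1 = f(0.920000, 0.304111) = -0.115562
  k2 = f(1.440000, 0.244019) = -0.092727
  u ← 0.304111 + (0.52/2)·(-0.115562 + (-0.092727)) = 0.249956
t=1.440000, u=0.249956:
  k1 = f(1.440000, 0.249956) = -0.094983
  k2 = f(1.960000, 0.200565) = -0.076215
  u ← 0.249956 + (0.52/2)·(-0.094983 + (-0.076215)) = 0.205445
u(1.96) ≈ 0.2054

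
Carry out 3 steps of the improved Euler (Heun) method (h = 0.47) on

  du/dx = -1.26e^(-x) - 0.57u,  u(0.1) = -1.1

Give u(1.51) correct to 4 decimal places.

-1.0293

Heun: k1 = f(x_n, u_n); k2 = f(x_n + h, u_n + h·k1); u_{n+1} = u_n + (h/2)·(k1 + k2).
x=0.100000, u=-1.100000:
  k1 = f(0.100000, -1.100000) = -0.513095
  k2 = f(0.570000, -1.341155) = 0.051896
  u ← -1.100000 + (0.47/2)·(-0.513095 + 0.051896) = -1.208382
x=0.570000, u=-1.208382:
  k1 = f(0.570000, -1.208382) = -0.023784
  k2 = f(1.040000, -1.219560) = 0.249797
  u ← -1.208382 + (0.47/2)·(-0.023784 + 0.249797) = -1.155269
x=1.040000, u=-1.155269:
  k1 = f(1.040000, -1.155269) = 0.213150
  k2 = f(1.510000, -1.055088) = 0.323054
  u ← -1.155269 + (0.47/2)·(0.213150 + 0.323054) = -1.029261
u(1.51) ≈ -1.0293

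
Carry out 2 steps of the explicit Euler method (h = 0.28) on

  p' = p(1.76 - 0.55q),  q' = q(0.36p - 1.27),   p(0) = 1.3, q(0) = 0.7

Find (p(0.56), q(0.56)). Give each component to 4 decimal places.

2.5373, 0.4483

Euler on (p,q): p_{n+1} = p_n + h·p', q_{n+1} = q_n + h·q'.
0.000000: (1.300000, 0.700000); f=(1.787500, -0.561400) → (1.800500, 0.542808)
0.280000: (1.800500, 0.542808); f=(2.631351, -0.337529) → (2.537278, 0.448300)
(p(0.56), q(0.56)) ≈ (2.5373, 0.4483)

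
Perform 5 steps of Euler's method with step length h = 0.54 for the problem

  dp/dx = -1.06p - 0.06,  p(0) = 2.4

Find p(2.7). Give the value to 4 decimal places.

Euler: p_{n+1} = p_n + h·f(x_n, p_n).
x=0.000000, p=2.400000: f=-2.604000 → p ← 2.400000 + 0.54·(-2.604000) = 0.993840
x=0.540000, p=0.993840: f=-1.113470 → p ← 0.993840 + 0.54·(-1.113470) = 0.392566
x=1.080000, p=0.392566: f=-0.476120 → p ← 0.392566 + 0.54·(-0.476120) = 0.135461
x=1.620000, p=0.135461: f=-0.203589 → p ← 0.135461 + 0.54·(-0.203589) = 0.025523
x=2.160000, p=0.025523: f=-0.087055 → p ← 0.025523 + 0.54·(-0.087055) = -0.021486
p(2.7) ≈ -0.0215

-0.0215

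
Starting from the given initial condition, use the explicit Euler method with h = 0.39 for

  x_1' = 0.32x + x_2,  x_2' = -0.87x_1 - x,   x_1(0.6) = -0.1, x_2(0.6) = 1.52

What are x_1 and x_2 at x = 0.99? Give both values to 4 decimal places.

Euler on (x_1,x_2): x_1_{n+1} = x_1_n + h·x_1', x_2_{n+1} = x_2_n + h·x_2'.
0.600000: (-0.100000, 1.520000); f=(1.712000, -0.513000) → (0.567680, 1.319930)
(x_1(0.99), x_2(0.99)) ≈ (0.5677, 1.3199)

0.5677, 1.3199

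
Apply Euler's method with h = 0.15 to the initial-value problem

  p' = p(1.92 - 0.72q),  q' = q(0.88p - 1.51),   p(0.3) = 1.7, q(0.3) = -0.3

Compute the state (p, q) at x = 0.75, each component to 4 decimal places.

Euler on (p,q): p_{n+1} = p_n + h·p', q_{n+1} = q_n + h·q'.
0.300000: (1.700000, -0.300000); f=(3.631200, 0.004200) → (2.244680, -0.299370)
0.450000: (2.244680, -0.299370); f=(4.793618, -0.139302) → (2.963723, -0.320265)
0.600000: (2.963723, -0.320265); f=(6.373756, -0.351676) → (3.919786, -0.373017)
(p(0.75), q(0.75)) ≈ (3.9198, -0.3730)

3.9198, -0.3730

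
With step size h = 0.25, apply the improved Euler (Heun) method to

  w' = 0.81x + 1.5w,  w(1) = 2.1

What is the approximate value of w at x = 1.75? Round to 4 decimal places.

7.7525

Heun: k1 = f(x_n, w_n); k2 = f(x_n + h, w_n + h·k1); w_{n+1} = w_n + (h/2)·(k1 + k2).
x=1.000000, w=2.100000:
  k1 = f(1.000000, 2.100000) = 3.960000
  k2 = f(1.250000, 3.090000) = 5.647500
  w ← 2.100000 + (0.25/2)·(3.960000 + 5.647500) = 3.300938
x=1.250000, w=3.300938:
  k1 = f(1.250000, 3.300938) = 5.963906
  k2 = f(1.500000, 4.791914) = 8.402871
  w ← 3.300938 + (0.25/2)·(5.963906 + 8.402871) = 5.096785
x=1.500000, w=5.096785:
  k1 = f(1.500000, 5.096785) = 8.860177
  k2 = f(1.750000, 7.311829) = 12.385243
  w ← 5.096785 + (0.25/2)·(8.860177 + 12.385243) = 7.752462
w(1.75) ≈ 7.7525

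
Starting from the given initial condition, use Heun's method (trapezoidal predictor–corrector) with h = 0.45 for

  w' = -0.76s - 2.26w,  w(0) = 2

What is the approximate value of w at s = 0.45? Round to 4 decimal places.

Heun: k1 = f(s_n, w_n); k2 = f(s_n + h, w_n + h·k1); w_{n+1} = w_n + (h/2)·(k1 + k2).
s=0.000000, w=2.000000:
  k1 = f(0.000000, 2.000000) = -4.520000
  k2 = f(0.450000, -0.034000) = -0.265160
  w ← 2.000000 + (0.45/2)·(-4.520000 + (-0.265160)) = 0.923339
w(0.45) ≈ 0.9233

0.9233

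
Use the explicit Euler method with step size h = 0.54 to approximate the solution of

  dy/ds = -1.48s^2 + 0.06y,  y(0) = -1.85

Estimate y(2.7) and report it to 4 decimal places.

Euler: y_{n+1} = y_n + h·f(s_n, y_n).
s=0.000000, y=-1.850000: f=-0.111000 → y ← -1.850000 + 0.54·(-0.111000) = -1.909940
s=0.540000, y=-1.909940: f=-0.546164 → y ← -1.909940 + 0.54·(-0.546164) = -2.204869
s=1.080000, y=-2.204869: f=-1.858564 → y ← -2.204869 + 0.54·(-1.858564) = -3.208493
s=1.620000, y=-3.208493: f=-4.076622 → y ← -3.208493 + 0.54·(-4.076622) = -5.409869
s=2.160000, y=-5.409869: f=-7.229680 → y ← -5.409869 + 0.54·(-7.229680) = -9.313896
y(2.7) ≈ -9.3139

-9.3139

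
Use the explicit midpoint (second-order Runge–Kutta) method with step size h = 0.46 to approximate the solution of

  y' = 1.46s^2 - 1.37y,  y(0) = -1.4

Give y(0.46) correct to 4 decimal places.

-0.7602

Midpoint: k1 = f(s_n, y_n); k2 = f(s_n + h/2, y_n + (h/2)·k1); y_{n+1} = y_n + h·k2.
s=0.000000, y=-1.400000:
  k1 = f(0.000000, -1.400000) = 1.918000
  k2 = f(0.230000, -0.958860) = 1.390872
  y ← -1.400000 + 0.46·1.390872 = -0.760199
y(0.46) ≈ -0.7602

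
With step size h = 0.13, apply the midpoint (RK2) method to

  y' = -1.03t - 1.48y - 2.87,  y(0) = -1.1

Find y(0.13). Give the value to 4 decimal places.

-1.2546

Midpoint: k1 = f(t_n, y_n); k2 = f(t_n + h/2, y_n + (h/2)·k1); y_{n+1} = y_n + h·k2.
t=0.000000, y=-1.100000:
  k1 = f(0.000000, -1.100000) = -1.242000
  k2 = f(0.065000, -1.180730) = -1.189470
  y ← -1.100000 + 0.13·(-1.189470) = -1.254631
y(0.13) ≈ -1.2546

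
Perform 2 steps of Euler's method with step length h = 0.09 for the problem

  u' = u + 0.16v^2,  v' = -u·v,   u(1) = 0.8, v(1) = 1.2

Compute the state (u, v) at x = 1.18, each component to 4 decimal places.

0.9909, 1.0241

Euler on (u,v): u_{n+1} = u_n + h·u', v_{n+1} = v_n + h·v'.
1.000000: (0.800000, 1.200000); f=(1.030400, -0.960000) → (0.892736, 1.113600)
1.090000: (0.892736, 1.113600); f=(1.091153, -0.994151) → (0.990940, 1.024126)
(u(1.18), v(1.18)) ≈ (0.9909, 1.0241)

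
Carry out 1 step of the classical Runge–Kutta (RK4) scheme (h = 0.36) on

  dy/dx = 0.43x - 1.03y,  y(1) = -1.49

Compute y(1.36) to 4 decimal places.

RK4: k1 = f(x_n, y_n); k2 = f(x_n + h/2, y_n + (h/2)·k1); k3 = f(x_n + h/2, y_n + (h/2)·k2); k4 = f(x_n + h, y_n + h·k3); y_{n+1} = y_n + (h/6)·(k1 + 2k2 + 2k3 + k4).
x=1.000000, y=-1.490000:
  k1 = f(1.000000, -1.490000) = 1.964700
  k2 = f(1.180000, -1.136354) = 1.677845
  k3 = f(1.180000, -1.187988) = 1.731028
  k4 = f(1.360000, -0.866830) = 1.477635
  y ← -1.490000 + (0.36/6)·(k1 + 2k2 + 2k3 + k4) = -0.874395
y(1.36) ≈ -0.8744

-0.8744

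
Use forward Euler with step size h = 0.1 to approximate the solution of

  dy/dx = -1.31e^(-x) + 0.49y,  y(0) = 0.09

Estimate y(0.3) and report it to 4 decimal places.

Euler: y_{n+1} = y_n + h·f(x_n, y_n).
x=0.000000, y=0.090000: f=-1.265900 → y ← 0.090000 + 0.1·(-1.265900) = -0.036590
x=0.100000, y=-0.036590: f=-1.203266 → y ← -0.036590 + 0.1·(-1.203266) = -0.156917
x=0.200000, y=-0.156917: f=-1.149426 → y ← -0.156917 + 0.1·(-1.149426) = -0.271859
y(0.3) ≈ -0.2719

-0.2719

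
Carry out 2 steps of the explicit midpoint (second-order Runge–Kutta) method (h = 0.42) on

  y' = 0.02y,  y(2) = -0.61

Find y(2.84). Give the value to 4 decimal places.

Midpoint: k1 = f(t_n, y_n); k2 = f(t_n + h/2, y_n + (h/2)·k1); y_{n+1} = y_n + h·k2.
t=2.000000, y=-0.610000:
  k1 = f(2.000000, -0.610000) = -0.012200
  k2 = f(2.210000, -0.612562) = -0.012251
  y ← -0.610000 + 0.42·(-0.012251) = -0.615146
t=2.420000, y=-0.615146:
  k1 = f(2.420000, -0.615146) = -0.012303
  k2 = f(2.630000, -0.617729) = -0.012355
  y ← -0.615146 + 0.42·(-0.012355) = -0.620334
y(2.84) ≈ -0.6203

-0.6203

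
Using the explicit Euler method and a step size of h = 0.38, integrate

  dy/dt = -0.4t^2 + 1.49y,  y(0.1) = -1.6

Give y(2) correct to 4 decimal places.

-16.2628

Euler: y_{n+1} = y_n + h·f(t_n, y_n).
t=0.100000, y=-1.600000: f=-2.388000 → y ← -1.600000 + 0.38·(-2.388000) = -2.507440
t=0.480000, y=-2.507440: f=-3.828246 → y ← -2.507440 + 0.38·(-3.828246) = -3.962173
t=0.860000, y=-3.962173: f=-6.199478 → y ← -3.962173 + 0.38·(-6.199478) = -6.317975
t=1.240000, y=-6.317975: f=-10.028823 → y ← -6.317975 + 0.38·(-10.028823) = -10.128928
t=1.620000, y=-10.128928: f=-16.141862 → y ← -10.128928 + 0.38·(-16.141862) = -16.262835
y(2) ≈ -16.2628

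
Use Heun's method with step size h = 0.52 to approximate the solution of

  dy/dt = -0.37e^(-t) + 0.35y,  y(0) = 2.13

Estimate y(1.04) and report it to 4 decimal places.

2.7534

Heun: k1 = f(t_n, y_n); k2 = f(t_n + h, y_n + h·k1); y_{n+1} = y_n + (h/2)·(k1 + k2).
t=0.000000, y=2.130000:
  k1 = f(0.000000, 2.130000) = 0.375500
  k2 = f(0.520000, 2.325260) = 0.593868
  y ← 2.130000 + (0.52/2)·(0.375500 + 0.593868) = 2.382036
t=0.520000, y=2.382036:
  k1 = f(0.520000, 2.382036) = 0.613740
  k2 = f(1.040000, 2.701181) = 0.814635
  y ← 2.382036 + (0.52/2)·(0.613740 + 0.814635) = 2.753413
y(1.04) ≈ 2.7534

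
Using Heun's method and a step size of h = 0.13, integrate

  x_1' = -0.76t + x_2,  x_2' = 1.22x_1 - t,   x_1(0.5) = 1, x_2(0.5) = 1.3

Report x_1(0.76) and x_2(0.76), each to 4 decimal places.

Heun on (x_1,x_2): k1 = f(t_n, state_n); k2 = f(t_n + h, state_n + h·k1); state_{n+1} = state_n + (h/2)·(k1 + k2).
0.500000: (1.000000, 1.300000)
  k1 = (0.920000, 0.720000)
  predictor → (1.119600, 1.393600)
  k2 = (0.914800, 0.735912)
  → (1.119262, 1.394634)
0.630000: (1.119262, 1.394634)
  k1 = (0.915834, 0.735500)
  predictor → (1.238320, 1.490249)
  k2 = (0.912649, 0.750751)
  → (1.238113, 1.491241)
(x_1(0.76), x_2(0.76)) ≈ (1.2381, 1.4912)

1.2381, 1.4912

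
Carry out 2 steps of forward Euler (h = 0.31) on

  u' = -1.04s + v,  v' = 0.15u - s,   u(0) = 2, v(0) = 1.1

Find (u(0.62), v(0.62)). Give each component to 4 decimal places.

Euler on (u,v): u_{n+1} = u_n + h·u', v_{n+1} = v_n + h·v'.
0.000000: (2.000000, 1.100000); f=(1.100000, 0.300000) → (2.341000, 1.193000)
0.310000: (2.341000, 1.193000); f=(0.870600, 0.041150) → (2.610886, 1.205757)
(u(0.62), v(0.62)) ≈ (2.6109, 1.2058)

2.6109, 1.2058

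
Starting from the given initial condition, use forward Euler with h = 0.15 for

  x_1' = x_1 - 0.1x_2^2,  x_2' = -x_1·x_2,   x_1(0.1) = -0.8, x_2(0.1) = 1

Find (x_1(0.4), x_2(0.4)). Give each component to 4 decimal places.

Euler on (x_1,x_2): x_1_{n+1} = x_1_n + h·x_1', x_2_{n+1} = x_2_n + h·x_2'.
0.100000: (-0.800000, 1.000000); f=(-0.900000, 0.800000) → (-0.935000, 1.120000)
0.250000: (-0.935000, 1.120000); f=(-1.060440, 1.047200) → (-1.094066, 1.277080)
(x_1(0.4), x_2(0.4)) ≈ (-1.0941, 1.2771)

-1.0941, 1.2771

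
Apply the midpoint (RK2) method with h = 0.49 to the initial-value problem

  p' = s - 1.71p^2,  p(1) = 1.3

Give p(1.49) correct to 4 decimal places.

1.3231

Midpoint: k1 = f(s_n, p_n); k2 = f(s_n + h/2, p_n + (h/2)·k1); p_{n+1} = p_n + h·k2.
s=1.000000, p=1.300000:
  k1 = f(1.000000, 1.300000) = -1.889900
  k2 = f(1.245000, 0.836975) = 0.047100
  p ← 1.300000 + 0.49·0.047100 = 1.323079
p(1.49) ≈ 1.3231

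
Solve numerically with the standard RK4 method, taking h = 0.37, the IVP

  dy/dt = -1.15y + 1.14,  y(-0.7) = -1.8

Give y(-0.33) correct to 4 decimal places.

RK4: k1 = f(t_n, y_n); k2 = f(t_n + h/2, y_n + (h/2)·k1); k3 = f(t_n + h/2, y_n + (h/2)·k2); k4 = f(t_n + h, y_n + h·k3); y_{n+1} = y_n + (h/6)·(k1 + 2k2 + 2k3 + k4).
t=-0.700000, y=-1.800000:
  k1 = f(-0.700000, -1.800000) = 3.210000
  k2 = f(-0.515000, -1.206150) = 2.527073
  k3 = f(-0.515000, -1.332492) = 2.672365
  k4 = f(-0.330000, -0.811225) = 2.072909
  y ← -1.800000 + (0.37/6)·(k1 + 2k2 + 2k3 + k4) = -0.832957
y(-0.33) ≈ -0.8330

-0.8330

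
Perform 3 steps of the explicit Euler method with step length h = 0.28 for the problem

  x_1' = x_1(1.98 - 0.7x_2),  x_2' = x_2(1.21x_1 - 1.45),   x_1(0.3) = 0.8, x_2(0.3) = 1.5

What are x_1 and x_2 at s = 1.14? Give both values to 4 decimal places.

Euler on (x_1,x_2): x_1_{n+1} = x_1_n + h·x_1', x_2_{n+1} = x_2_n + h·x_2'.
0.300000: (0.800000, 1.500000); f=(0.744000, -0.723000) → (1.008320, 1.297560)
0.580000: (1.008320, 1.297560); f=(1.080625, -0.298352) → (1.310895, 1.214022)
0.860000: (1.310895, 1.214022); f=(1.481554, 0.165329) → (1.725730, 1.260314)
(x_1(1.14), x_2(1.14)) ≈ (1.7257, 1.2603)

1.7257, 1.2603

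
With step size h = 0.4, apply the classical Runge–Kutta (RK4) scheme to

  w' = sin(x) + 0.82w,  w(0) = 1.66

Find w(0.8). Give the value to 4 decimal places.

3.5826

RK4: k1 = f(x_n, w_n); k2 = f(x_n + h/2, w_n + (h/2)·k1); k3 = f(x_n + h/2, w_n + (h/2)·k2); k4 = f(x_n + h, w_n + h·k3); w_{n+1} = w_n + (h/6)·(k1 + 2k2 + 2k3 + k4).
x=0.000000, w=1.660000:
  k1 = f(0.000000, 1.660000) = 1.361200
  k2 = f(0.200000, 1.932240) = 1.783106
  k3 = f(0.200000, 2.016621) = 1.852299
  k4 = f(0.400000, 2.400919) = 2.358172
  w ← 1.660000 + (0.4/6)·(k1 + 2k2 + 2k3 + k4) = 2.392679
x=0.400000, w=2.392679:
  k1 = f(0.400000, 2.392679) = 2.351415
  k2 = f(0.600000, 2.862962) = 2.912271
  k3 = f(0.600000, 2.975133) = 3.004252
  k4 = f(0.800000, 3.594379) = 3.664747
  w ← 2.392679 + (0.4/6)·(k1 + 2k2 + 2k3 + k4) = 3.582626
w(0.8) ≈ 3.5826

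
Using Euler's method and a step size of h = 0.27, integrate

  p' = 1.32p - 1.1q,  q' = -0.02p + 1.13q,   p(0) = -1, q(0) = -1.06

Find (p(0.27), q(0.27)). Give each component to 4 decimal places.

-1.0416, -1.3780

Euler on (p,q): p_{n+1} = p_n + h·p', q_{n+1} = q_n + h·q'.
0.000000: (-1.000000, -1.060000); f=(-0.154000, -1.177800) → (-1.041580, -1.378006)
(p(0.27), q(0.27)) ≈ (-1.0416, -1.3780)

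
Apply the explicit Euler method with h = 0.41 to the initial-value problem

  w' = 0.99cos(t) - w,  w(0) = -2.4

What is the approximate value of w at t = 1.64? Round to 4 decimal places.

0.2212

Euler: w_{n+1} = w_n + h·f(t_n, w_n).
t=0.000000, w=-2.400000: f=3.390000 → w ← -2.400000 + 0.41·3.390000 = -1.010100
t=0.410000, w=-1.010100: f=1.918050 → w ← -1.010100 + 0.41·1.918050 = -0.223700
t=0.820000, w=-0.223700: f=0.899099 → w ← -0.223700 + 0.41·0.899099 = 0.144931
t=1.230000, w=0.144931: f=0.185965 → w ← 0.144931 + 0.41·0.185965 = 0.221176
w(1.64) ≈ 0.2212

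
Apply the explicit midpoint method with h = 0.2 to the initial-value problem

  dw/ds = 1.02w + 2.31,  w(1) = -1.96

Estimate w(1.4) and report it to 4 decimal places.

-1.8076

Midpoint: k1 = f(s_n, w_n); k2 = f(s_n + h/2, w_n + (h/2)·k1); w_{n+1} = w_n + h·k2.
s=1.000000, w=-1.960000:
  k1 = f(1.000000, -1.960000) = 0.310800
  k2 = f(1.100000, -1.928920) = 0.342502
  w ← -1.960000 + 0.2·0.342502 = -1.891500
s=1.200000, w=-1.891500:
  k1 = f(1.200000, -1.891500) = 0.380670
  k2 = f(1.300000, -1.853433) = 0.419499
  w ← -1.891500 + 0.2·0.419499 = -1.807600
w(1.4) ≈ -1.8076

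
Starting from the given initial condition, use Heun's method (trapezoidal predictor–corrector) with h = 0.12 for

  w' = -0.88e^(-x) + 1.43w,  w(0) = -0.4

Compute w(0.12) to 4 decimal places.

Heun: k1 = f(x_n, w_n); k2 = f(x_n + h, w_n + h·k1); w_{n+1} = w_n + (h/2)·(k1 + k2).
x=0.000000, w=-0.400000:
  k1 = f(0.000000, -0.400000) = -1.452000
  k2 = f(0.120000, -0.574240) = -1.601653
  w ← -0.400000 + (0.12/2)·(-1.452000 + (-1.601653)) = -0.583219
w(0.12) ≈ -0.5832

-0.5832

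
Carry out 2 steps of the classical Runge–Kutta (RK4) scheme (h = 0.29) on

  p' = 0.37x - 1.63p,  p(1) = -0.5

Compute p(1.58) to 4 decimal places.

RK4: k1 = f(x_n, p_n); k2 = f(x_n + h/2, p_n + (h/2)·k1); k3 = f(x_n + h/2, p_n + (h/2)·k2); k4 = f(x_n + h, p_n + h·k3); p_{n+1} = p_n + (h/6)·(k1 + 2k2 + 2k3 + k4).
x=1.000000, p=-0.500000:
  k1 = f(1.000000, -0.500000) = 1.185000
  k2 = f(1.145000, -0.328175) = 0.958575
  k3 = f(1.145000, -0.361007) = 1.012091
  k4 = f(1.290000, -0.206494) = 0.813885
  p ← -0.500000 + (0.29/6)·(k1 + 2k2 + 2k3 + k4) = -0.212890
x=1.290000, p=-0.212890:
  k1 = f(1.290000, -0.212890) = 0.824310
  k2 = f(1.435000, -0.093365) = 0.683134
  k3 = f(1.435000, -0.113835) = 0.716501
  k4 = f(1.580000, -0.005104) = 0.592920
  p ← -0.212890 + (0.29/6)·(k1 + 2k2 + 2k3 + k4) = -0.009092
p(1.58) ≈ -0.0091

-0.0091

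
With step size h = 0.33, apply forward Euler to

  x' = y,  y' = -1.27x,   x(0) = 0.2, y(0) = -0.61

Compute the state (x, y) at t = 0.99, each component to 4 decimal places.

-0.4590, -0.5968

Euler on (x,y): x_{n+1} = x_n + h·x', y_{n+1} = y_n + h·y'.
0.000000: (0.200000, -0.610000); f=(-0.610000, -0.254000) → (-0.001300, -0.693820)
0.330000: (-0.001300, -0.693820); f=(-0.693820, 0.001651) → (-0.230261, -0.693275)
0.660000: (-0.230261, -0.693275); f=(-0.693275, 0.292431) → (-0.459041, -0.596773)
(x(0.99), y(0.99)) ≈ (-0.4590, -0.5968)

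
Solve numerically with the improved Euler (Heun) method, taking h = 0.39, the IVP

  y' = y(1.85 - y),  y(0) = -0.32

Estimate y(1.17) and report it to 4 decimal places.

-10.8727

Heun: k1 = f(x_n, y_n); k2 = f(x_n + h, y_n + h·k1); y_{n+1} = y_n + (h/2)·(k1 + k2).
x=0.000000, y=-0.320000:
  k1 = f(0.000000, -0.320000) = -0.694400
  k2 = f(0.390000, -0.590816) = -1.442073
  y ← -0.320000 + (0.39/2)·(-0.694400 + (-1.442073)) = -0.736612
x=0.390000, y=-0.736612:
  k1 = f(0.390000, -0.736612) = -1.905330
  k2 = f(0.780000, -1.479691) = -4.926914
  y ← -0.736612 + (0.39/2)·(-1.905330 + (-4.926914)) = -2.068900
x=0.780000, y=-2.068900:
  k1 = f(0.780000, -2.068900) = -8.107812
  k2 = f(1.170000, -5.230947) = -37.040053
  y ← -2.068900 + (0.39/2)·(-8.107812 + (-37.040053)) = -10.872734
y(1.17) ≈ -10.8727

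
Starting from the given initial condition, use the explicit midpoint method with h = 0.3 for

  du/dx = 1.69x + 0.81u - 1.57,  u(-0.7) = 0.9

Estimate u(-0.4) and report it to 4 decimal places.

0.2951

Midpoint: k1 = f(x_n, u_n); k2 = f(x_n + h/2, u_n + (h/2)·k1); u_{n+1} = u_n + h·k2.
x=-0.700000, u=0.900000:
  k1 = f(-0.700000, 0.900000) = -2.024000
  k2 = f(-0.550000, 0.596400) = -2.016416
  u ← 0.900000 + 0.3·(-2.016416) = 0.295075
u(-0.4) ≈ 0.2951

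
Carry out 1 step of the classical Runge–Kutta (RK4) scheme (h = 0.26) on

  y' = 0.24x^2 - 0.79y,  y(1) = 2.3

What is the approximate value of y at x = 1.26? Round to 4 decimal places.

1.9459

RK4: k1 = f(x_n, y_n); k2 = f(x_n + h/2, y_n + (h/2)·k1); k3 = f(x_n + h/2, y_n + (h/2)·k2); k4 = f(x_n + h, y_n + h·k3); y_{n+1} = y_n + (h/6)·(k1 + 2k2 + 2k3 + k4).
x=1.000000, y=2.300000:
  k1 = f(1.000000, 2.300000) = -1.577000
  k2 = f(1.130000, 2.094990) = -1.348586
  k3 = f(1.130000, 2.124684) = -1.372044
  k4 = f(1.260000, 1.943269) = -1.154158
  y ← 2.300000 + (0.26/6)·(k1 + 2k2 + 2k3 + k4) = 1.945862
y(1.26) ≈ 1.9459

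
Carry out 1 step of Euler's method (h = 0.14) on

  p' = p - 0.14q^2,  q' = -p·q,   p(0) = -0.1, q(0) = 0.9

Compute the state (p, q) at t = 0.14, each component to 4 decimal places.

-0.1299, 0.9126

Euler on (p,q): p_{n+1} = p_n + h·p', q_{n+1} = q_n + h·q'.
0.000000: (-0.100000, 0.900000); f=(-0.213400, 0.090000) → (-0.129876, 0.912600)
(p(0.14), q(0.14)) ≈ (-0.1299, 0.9126)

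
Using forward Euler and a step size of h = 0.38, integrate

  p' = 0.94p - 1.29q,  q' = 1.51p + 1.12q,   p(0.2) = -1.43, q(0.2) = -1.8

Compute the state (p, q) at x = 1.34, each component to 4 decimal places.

Euler on (p,q): p_{n+1} = p_n + h·p', q_{n+1} = q_n + h·q'.
0.200000: (-1.430000, -1.800000); f=(0.977800, -4.175300) → (-1.058436, -3.386614)
0.580000: (-1.058436, -3.386614); f=(3.373802, -5.391246) → (0.223609, -5.435287)
0.960000: (0.223609, -5.435287); f=(7.221713, -5.749873) → (2.967860, -7.620239)
(p(1.34), q(1.34)) ≈ (2.9679, -7.6202)

2.9679, -7.6202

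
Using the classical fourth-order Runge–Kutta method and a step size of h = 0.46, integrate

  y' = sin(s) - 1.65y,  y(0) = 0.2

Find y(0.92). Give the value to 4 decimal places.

0.2934

RK4: k1 = f(s_n, y_n); k2 = f(s_n + h/2, y_n + (h/2)·k1); k3 = f(s_n + h/2, y_n + (h/2)·k2); k4 = f(s_n + h, y_n + h·k3); y_{n+1} = y_n + (h/6)·(k1 + 2k2 + 2k3 + k4).
s=0.000000, y=0.200000:
  k1 = f(0.000000, 0.200000) = -0.330000
  k2 = f(0.230000, 0.124100) = 0.023213
  k3 = f(0.230000, 0.205339) = -0.110832
  k4 = f(0.460000, 0.149017) = 0.198069
  y ← 0.200000 + (0.46/6)·(k1 + 2k2 + 2k3 + k4) = 0.176450
s=0.460000, y=0.176450:
  k1 = f(0.460000, 0.176450) = 0.152805
  k2 = f(0.690000, 0.211596) = 0.287405
  k3 = f(0.690000, 0.242553) = 0.236324
  k4 = f(0.920000, 0.285159) = 0.325089
  y ← 0.176450 + (0.46/6)·(k1 + 2k2 + 2k3 + k4) = 0.293394
y(0.92) ≈ 0.2934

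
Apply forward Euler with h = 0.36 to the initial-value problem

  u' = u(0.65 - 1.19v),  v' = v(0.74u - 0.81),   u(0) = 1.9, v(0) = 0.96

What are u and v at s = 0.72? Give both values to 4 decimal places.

1.1482, 1.3115

Euler on (u,v): u_{n+1} = u_n + h·u', v_{n+1} = v_n + h·v'.
0.000000: (1.900000, 0.960000); f=(-0.935560, 0.572160) → (1.563198, 1.165978)
0.360000: (1.563198, 1.165978); f=(-1.152880, 0.404322) → (1.148162, 1.311534)
(u(0.72), v(0.72)) ≈ (1.1482, 1.3115)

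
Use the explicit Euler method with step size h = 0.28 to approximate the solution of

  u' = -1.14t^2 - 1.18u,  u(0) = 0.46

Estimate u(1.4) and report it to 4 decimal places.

-0.5417

Euler: u_{n+1} = u_n + h·f(t_n, u_n).
t=0.000000, u=0.460000: f=-0.542800 → u ← 0.460000 + 0.28·(-0.542800) = 0.308016
t=0.280000, u=0.308016: f=-0.452835 → u ← 0.308016 + 0.28·(-0.452835) = 0.181222
t=0.560000, u=0.181222: f=-0.571346 → u ← 0.181222 + 0.28·(-0.571346) = 0.021245
t=0.840000, u=0.021245: f=-0.829453 → u ← 0.021245 + 0.28·(-0.829453) = -0.211002
t=1.120000, u=-0.211002: f=-1.181034 → u ← -0.211002 + 0.28·(-1.181034) = -0.541691
u(1.4) ≈ -0.5417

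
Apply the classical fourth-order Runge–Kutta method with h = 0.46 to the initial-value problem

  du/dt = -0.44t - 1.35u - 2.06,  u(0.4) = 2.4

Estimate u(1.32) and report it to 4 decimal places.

-0.6101

RK4: k1 = f(t_n, u_n); k2 = f(t_n + h/2, u_n + (h/2)·k1); k3 = f(t_n + h/2, u_n + (h/2)·k2); k4 = f(t_n + h, u_n + h·k3); u_{n+1} = u_n + (h/6)·(k1 + 2k2 + 2k3 + k4).
t=0.400000, u=2.400000:
  k1 = f(0.400000, 2.400000) = -5.476000
  k2 = f(0.630000, 1.140520) = -3.876902
  k3 = f(0.630000, 1.508313) = -4.373422
  k4 = f(0.860000, 0.388226) = -2.962505
  u ← 2.400000 + (0.46/6)·(k1 + 2k2 + 2k3 + k4) = 0.487998
t=0.860000, u=0.487998:
  k1 = f(0.860000, 0.487998) = -3.097198
  k2 = f(1.090000, -0.224357) = -2.236718
  k3 = f(1.090000, -0.026447) = -2.503897
  k4 = f(1.320000, -0.663794) = -1.744678
  u ← 0.487998 + (0.46/6)·(k1 + 2k2 + 2k3 + k4) = -0.610106
u(1.32) ≈ -0.6101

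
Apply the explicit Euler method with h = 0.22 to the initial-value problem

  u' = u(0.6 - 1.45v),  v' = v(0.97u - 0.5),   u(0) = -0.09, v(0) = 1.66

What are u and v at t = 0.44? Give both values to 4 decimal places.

-0.0364, 1.2698

Euler on (u,v): u_{n+1} = u_n + h·u', v_{n+1} = v_n + h·v'.
0.000000: (-0.090000, 1.660000); f=(0.162630, -0.974918) → (-0.054221, 1.445518)
0.220000: (-0.054221, 1.445518); f=(0.081115, -0.798786) → (-0.036376, 1.269785)
(u(0.44), v(0.44)) ≈ (-0.0364, 1.2698)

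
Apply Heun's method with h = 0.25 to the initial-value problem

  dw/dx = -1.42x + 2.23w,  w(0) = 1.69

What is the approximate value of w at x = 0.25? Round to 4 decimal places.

Heun: k1 = f(x_n, w_n); k2 = f(x_n + h, w_n + h·k1); w_{n+1} = w_n + (h/2)·(k1 + k2).
x=0.000000, w=1.690000:
  k1 = f(0.000000, 1.690000) = 3.768700
  k2 = f(0.250000, 2.632175) = 5.514750
  w ← 1.690000 + (0.25/2)·(3.768700 + 5.514750) = 2.850431
w(0.25) ≈ 2.8504

2.8504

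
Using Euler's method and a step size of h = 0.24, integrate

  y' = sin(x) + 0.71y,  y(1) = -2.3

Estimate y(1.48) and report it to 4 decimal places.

-2.6873

Euler: y_{n+1} = y_n + h·f(x_n, y_n).
x=1.000000, y=-2.300000: f=-0.791529 → y ← -2.300000 + 0.24·(-0.791529) = -2.489967
x=1.240000, y=-2.489967: f=-0.822093 → y ← -2.489967 + 0.24·(-0.822093) = -2.687269
y(1.48) ≈ -2.6873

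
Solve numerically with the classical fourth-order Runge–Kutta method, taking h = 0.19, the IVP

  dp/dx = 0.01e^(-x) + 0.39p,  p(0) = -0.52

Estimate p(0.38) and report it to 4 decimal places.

RK4: k1 = f(x_n, p_n); k2 = f(x_n + h/2, p_n + (h/2)·k1); k3 = f(x_n + h/2, p_n + (h/2)·k2); k4 = f(x_n + h, p_n + h·k3); p_{n+1} = p_n + (h/6)·(k1 + 2k2 + 2k3 + k4).
x=0.000000, p=-0.520000:
  k1 = f(0.000000, -0.520000) = -0.192800
  k2 = f(0.095000, -0.538316) = -0.200850
  k3 = f(0.095000, -0.539081) = -0.201148
  k4 = f(0.190000, -0.558218) = -0.209435
  p ← -0.520000 + (0.19/6)·(k1 + 2k2 + 2k3 + k4) = -0.558197
x=0.190000, p=-0.558197:
  k1 = f(0.190000, -0.558197) = -0.209427
  k2 = f(0.285000, -0.578093) = -0.217936
  k3 = f(0.285000, -0.578901) = -0.218251
  k4 = f(0.380000, -0.599665) = -0.227031
  p ← -0.558197 + (0.19/6)·(k1 + 2k2 + 2k3 + k4) = -0.599644
p(0.38) ≈ -0.5996

-0.5996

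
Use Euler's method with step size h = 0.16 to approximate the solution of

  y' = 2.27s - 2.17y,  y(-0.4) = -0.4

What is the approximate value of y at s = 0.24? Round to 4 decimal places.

-0.1401

Euler: y_{n+1} = y_n + h·f(s_n, y_n).
s=-0.400000, y=-0.400000: f=-0.040000 → y ← -0.400000 + 0.16·(-0.040000) = -0.406400
s=-0.240000, y=-0.406400: f=0.337088 → y ← -0.406400 + 0.16·0.337088 = -0.352466
s=-0.080000, y=-0.352466: f=0.583251 → y ← -0.352466 + 0.16·0.583251 = -0.259146
s=0.080000, y=-0.259146: f=0.743946 → y ← -0.259146 + 0.16·0.743946 = -0.140114
y(0.24) ≈ -0.1401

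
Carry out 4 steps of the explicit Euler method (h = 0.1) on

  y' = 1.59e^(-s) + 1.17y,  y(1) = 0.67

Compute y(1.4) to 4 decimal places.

Euler: y_{n+1} = y_n + h·f(s_n, y_n).
s=1.000000, y=0.670000: f=1.368828 → y ← 0.670000 + 0.1·1.368828 = 0.806883
s=1.100000, y=0.806883: f=1.473318 → y ← 0.806883 + 0.1·1.473318 = 0.954215
s=1.200000, y=0.954215: f=1.595330 → y ← 0.954215 + 0.1·1.595330 = 1.113748
s=1.300000, y=1.113748: f=1.736410 → y ← 1.113748 + 0.1·1.736410 = 1.287389
y(1.4) ≈ 1.2874

1.2874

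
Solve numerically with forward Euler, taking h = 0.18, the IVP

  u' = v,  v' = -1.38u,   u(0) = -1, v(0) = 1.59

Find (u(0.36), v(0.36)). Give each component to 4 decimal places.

Euler on (u,v): u_{n+1} = u_n + h·u', v_{n+1} = v_n + h·v'.
0.000000: (-1.000000, 1.590000); f=(1.590000, 1.380000) → (-0.713800, 1.838400)
0.180000: (-0.713800, 1.838400); f=(1.838400, 0.985044) → (-0.382888, 2.015708)
(u(0.36), v(0.36)) ≈ (-0.3829, 2.0157)

-0.3829, 2.0157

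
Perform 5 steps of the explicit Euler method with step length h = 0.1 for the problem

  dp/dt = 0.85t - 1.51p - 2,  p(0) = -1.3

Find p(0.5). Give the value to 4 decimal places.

Euler: p_{n+1} = p_n + h·f(t_n, p_n).
t=0.000000, p=-1.300000: f=-0.037000 → p ← -1.300000 + 0.1·(-0.037000) = -1.303700
t=0.100000, p=-1.303700: f=0.053587 → p ← -1.303700 + 0.1·0.053587 = -1.298341
t=0.200000, p=-1.298341: f=0.130495 → p ← -1.298341 + 0.1·0.130495 = -1.285292
t=0.300000, p=-1.285292: f=0.195791 → p ← -1.285292 + 0.1·0.195791 = -1.265713
t=0.400000, p=-1.265713: f=0.251226 → p ← -1.265713 + 0.1·0.251226 = -1.240590
p(0.5) ≈ -1.2406

-1.2406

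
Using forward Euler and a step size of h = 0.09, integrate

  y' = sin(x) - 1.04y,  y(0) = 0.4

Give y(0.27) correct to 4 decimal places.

0.3213

Euler: y_{n+1} = y_n + h·f(x_n, y_n).
x=0.000000, y=0.400000: f=-0.416000 → y ← 0.400000 + 0.09·(-0.416000) = 0.362560
x=0.090000, y=0.362560: f=-0.287184 → y ← 0.362560 + 0.09·(-0.287184) = 0.336713
x=0.180000, y=0.336713: f=-0.171152 → y ← 0.336713 + 0.09·(-0.171152) = 0.321310
y(0.27) ≈ 0.3213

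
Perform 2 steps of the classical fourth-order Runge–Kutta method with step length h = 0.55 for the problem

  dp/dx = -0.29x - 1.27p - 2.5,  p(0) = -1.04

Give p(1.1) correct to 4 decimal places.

RK4: k1 = f(x_n, p_n); k2 = f(x_n + h/2, p_n + (h/2)·k1); k3 = f(x_n + h/2, p_n + (h/2)·k2); k4 = f(x_n + h, p_n + h·k3); p_{n+1} = p_n + (h/6)·(k1 + 2k2 + 2k3 + k4).
x=0.000000, p=-1.040000:
  k1 = f(0.000000, -1.040000) = -1.179200
  k2 = f(0.275000, -1.364280) = -0.847114
  k3 = f(0.275000, -1.272956) = -0.963095
  k4 = f(0.550000, -1.569702) = -0.665978
  p ← -1.040000 + (0.55/6)·(k1 + 2k2 + 2k3 + k4) = -1.541013
x=0.550000, p=-1.541013:
  k1 = f(0.550000, -1.541013) = -0.702413
  k2 = f(0.825000, -1.734177) = -0.536846
  k3 = f(0.825000, -1.688646) = -0.594670
  k4 = f(1.100000, -1.868082) = -0.446536
  p ← -1.541013 + (0.55/6)·(k1 + 2k2 + 2k3 + k4) = -1.853778
p(1.1) ≈ -1.8538

-1.8538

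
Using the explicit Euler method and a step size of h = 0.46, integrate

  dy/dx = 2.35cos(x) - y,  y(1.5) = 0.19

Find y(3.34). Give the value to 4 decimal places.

Euler: y_{n+1} = y_n + h·f(x_n, y_n).
x=1.500000, y=0.190000: f=-0.023768 → y ← 0.190000 + 0.46·(-0.023768) = 0.179067
x=1.960000, y=0.179067: f=-1.070779 → y ← 0.179067 + 0.46·(-1.070779) = -0.313491
x=2.420000, y=-0.313491: f=-1.450782 → y ← -0.313491 + 0.46·(-1.450782) = -0.980851
x=2.880000, y=-0.980851: f=-1.289200 → y ← -0.980851 + 0.46·(-1.289200) = -1.573883
y(3.34) ≈ -1.5739

-1.5739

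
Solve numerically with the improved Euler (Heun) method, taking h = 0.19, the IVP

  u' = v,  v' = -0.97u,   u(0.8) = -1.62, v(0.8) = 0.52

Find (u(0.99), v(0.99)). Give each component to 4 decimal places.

-1.4928, 0.8095

Heun on (u,v): k1 = f(t_n, state_n); k2 = f(t_n + h, state_n + h·k1); state_{n+1} = state_n + (h/2)·(k1 + k2).
0.800000: (-1.620000, 0.520000)
  k1 = (0.520000, 1.571400)
  predictor → (-1.521200, 0.818566)
  k2 = (0.818566, 1.475564)
  → (-1.492836, 0.809462)
(u(0.99), v(0.99)) ≈ (-1.4928, 0.8095)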